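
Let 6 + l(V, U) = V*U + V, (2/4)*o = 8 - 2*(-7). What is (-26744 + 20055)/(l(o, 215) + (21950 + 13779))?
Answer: -6689/45227 ≈ -0.14790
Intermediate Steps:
o = 44 (o = 2*(8 - 2*(-7)) = 2*(8 + 14) = 2*22 = 44)
l(V, U) = -6 + V + U*V (l(V, U) = -6 + (V*U + V) = -6 + (U*V + V) = -6 + (V + U*V) = -6 + V + U*V)
(-26744 + 20055)/(l(o, 215) + (21950 + 13779)) = (-26744 + 20055)/((-6 + 44 + 215*44) + (21950 + 13779)) = -6689/((-6 + 44 + 9460) + 35729) = -6689/(9498 + 35729) = -6689/45227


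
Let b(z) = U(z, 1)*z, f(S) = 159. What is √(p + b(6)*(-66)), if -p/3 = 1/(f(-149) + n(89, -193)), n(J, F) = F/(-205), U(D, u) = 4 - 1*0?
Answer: I*√425726006979/16394 ≈ 39.8*I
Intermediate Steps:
U(D, u) = 4 (U(D, u) = 4 + 0 = 4)
n(J, F) = -F/205 (n(J, F) = F*(-1/205) = -F/205)
b(z) = 4*z
p = -615/32788 (p = -3/(159 - 1/205*(-193)) = -3/(159 + 193/205) = -3/32788/205 = -3*205/32788 = -615/32788 ≈ -0.018757)
√(p + b(6)*(-66)) = √(-615/32788 + (4*6)*(-66)) = √(-615/32788 + 24*(-66)) = √(-615/32788 - 1584) = √(-51936807/32788) = I*√425726006979/16394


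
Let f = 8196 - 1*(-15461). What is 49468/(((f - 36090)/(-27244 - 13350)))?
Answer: 2008103992/12433 ≈ 1.6151e+5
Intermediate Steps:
f = 23657 (f = 8196 + 15461 = 23657)
49468/(((f - 36090)/(-27244 - 13350))) = 49468/(((23657 - 36090)/(-27244 - 13350))) = 49468/((-12433/(-40594))) = 49468/((-12433*(-1/40594))) = 49468/(12433/40594) = 49468*(40594/12433) = 2008103992/12433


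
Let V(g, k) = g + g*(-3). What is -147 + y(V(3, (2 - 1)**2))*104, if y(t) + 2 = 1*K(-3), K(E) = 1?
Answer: -251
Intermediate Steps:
V(g, k) = -2*g (V(g, k) = g - 3*g = -2*g)
y(t) = -1 (y(t) = -2 + 1*1 = -2 + 1 = -1)
-147 + y(V(3, (2 - 1)**2))*104 = -147 - 1*104 = -147 - 104 = -251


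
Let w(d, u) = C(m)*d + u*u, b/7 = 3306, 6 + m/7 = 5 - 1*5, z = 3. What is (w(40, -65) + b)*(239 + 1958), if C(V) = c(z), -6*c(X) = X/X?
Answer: 180331957/3 ≈ 6.0111e+7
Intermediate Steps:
c(X) = -⅙ (c(X) = -X/(6*X) = -⅙*1 = -⅙)
m = -42 (m = -42 + 7*(5 - 1*5) = -42 + 7*(5 - 5) = -42 + 7*0 = -42 + 0 = -42)
C(V) = -⅙
b = 23142 (b = 7*3306 = 23142)
w(d, u) = u² - d/6 (w(d, u) = -d/6 + u*u = -d/6 + u² = u² - d/6)
(w(40, -65) + b)*(239 + 1958) = (((-65)² - ⅙*40) + 23142)*(239 + 1958) = ((4225 - 20/3) + 23142)*2197 = (12655/3 + 23142)*2197 = (82081/3)*2197 = 180331957/3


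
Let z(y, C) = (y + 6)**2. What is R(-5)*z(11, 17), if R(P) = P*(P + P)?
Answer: 14450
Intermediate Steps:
z(y, C) = (6 + y)**2
R(P) = 2*P**2 (R(P) = P*(2*P) = 2*P**2)
R(-5)*z(11, 17) = (2*(-5)**2)*(6 + 11)**2 = (2*25)*17**2 = 50*289 = 14450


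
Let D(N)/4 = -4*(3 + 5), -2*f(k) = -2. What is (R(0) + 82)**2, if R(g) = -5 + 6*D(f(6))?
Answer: 477481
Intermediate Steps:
f(k) = 1 (f(k) = -1/2*(-2) = 1)
D(N) = -128 (D(N) = 4*(-4*(3 + 5)) = 4*(-4*8) = 4*(-32) = -128)
R(g) = -773 (R(g) = -5 + 6*(-128) = -5 - 768 = -773)
(R(0) + 82)**2 = (-773 + 82)**2 = (-691)**2 = 477481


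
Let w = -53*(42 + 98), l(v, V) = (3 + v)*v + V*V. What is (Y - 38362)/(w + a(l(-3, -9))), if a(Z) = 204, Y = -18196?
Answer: 28279/3608 ≈ 7.8379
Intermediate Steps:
l(v, V) = V² + v*(3 + v) (l(v, V) = v*(3 + v) + V² = V² + v*(3 + v))
w = -7420 (w = -53*140 = -7420)
(Y - 38362)/(w + a(l(-3, -9))) = (-18196 - 38362)/(-7420 + 204) = -56558/(-7216) = -56558*(-1/7216) = 28279/3608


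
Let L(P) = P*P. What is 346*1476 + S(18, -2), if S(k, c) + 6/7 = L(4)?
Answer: 3574978/7 ≈ 5.1071e+5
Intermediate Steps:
L(P) = P²
S(k, c) = 106/7 (S(k, c) = -6/7 + 4² = -6/7 + 16 = 106/7)
346*1476 + S(18, -2) = 346*1476 + 106/7 = 510696 + 106/7 = 3574978/7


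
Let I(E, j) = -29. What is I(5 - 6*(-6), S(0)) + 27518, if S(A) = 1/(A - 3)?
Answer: 27489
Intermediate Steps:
S(A) = 1/(-3 + A)
I(5 - 6*(-6), S(0)) + 27518 = -29 + 27518 = 27489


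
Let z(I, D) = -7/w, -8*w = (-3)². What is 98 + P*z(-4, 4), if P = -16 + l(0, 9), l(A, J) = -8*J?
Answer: -4046/9 ≈ -449.56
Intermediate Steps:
w = -9/8 (w = -⅛*(-3)² = -⅛*9 = -9/8 ≈ -1.1250)
z(I, D) = 56/9 (z(I, D) = -7/(-9/8) = -7*(-8/9) = 56/9)
P = -88 (P = -16 - 8*9 = -16 - 72 = -88)
98 + P*z(-4, 4) = 98 - 88*56/9 = 98 - 4928/9 = -4046/9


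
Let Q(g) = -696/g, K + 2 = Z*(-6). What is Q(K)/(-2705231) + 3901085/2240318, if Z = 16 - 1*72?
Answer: 1762407904261709/1012116476477486 ≈ 1.7413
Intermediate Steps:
Z = -56 (Z = 16 - 72 = -56)
K = 334 (K = -2 - 56*(-6) = -2 + 336 = 334)
Q(K)/(-2705231) + 3901085/2240318 = -696/334/(-2705231) + 3901085/2240318 = -696*1/334*(-1/2705231) + 3901085*(1/2240318) = -348/167*(-1/2705231) + 3901085/2240318 = 348/451773577 + 3901085/2240318 = 1762407904261709/1012116476477486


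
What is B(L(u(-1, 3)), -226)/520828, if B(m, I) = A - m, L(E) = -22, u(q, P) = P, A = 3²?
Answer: 31/520828 ≈ 5.9521e-5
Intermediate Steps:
A = 9
B(m, I) = 9 - m
B(L(u(-1, 3)), -226)/520828 = (9 - 1*(-22))/520828 = (9 + 22)*(1/520828) = 31*(1/520828) = 31/520828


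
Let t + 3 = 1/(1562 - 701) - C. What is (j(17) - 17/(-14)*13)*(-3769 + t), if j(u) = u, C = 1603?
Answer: -354032361/2009 ≈ -1.7622e+5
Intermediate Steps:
t = -1382765/861 (t = -3 + (1/(1562 - 701) - 1*1603) = -3 + (1/861 - 1603) = -3 - 1380182/861 = -1382765/861 ≈ -1606.0)
(j(17) - 17/(-14)*13)*(-3769 + t) = (17 - 17/(-14)*13)*(-3769 - 1382765/861) = (17 - 17*(-1/14)*13)*(-4627874/861) = (17 + (17/14)*13)*(-4627874/861) = (17 + 221/14)*(-4627874/861) = (459/14)*(-4627874/861) = -354032361/2009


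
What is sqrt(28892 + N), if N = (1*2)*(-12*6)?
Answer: 2*sqrt(7187) ≈ 169.55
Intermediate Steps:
N = -144 (N = 2*(-72) = -144)
sqrt(28892 + N) = sqrt(28892 - 144) = sqrt(28748) = 2*sqrt(7187)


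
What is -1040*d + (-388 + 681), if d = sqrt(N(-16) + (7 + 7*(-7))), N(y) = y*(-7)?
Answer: 293 - 1040*sqrt(70) ≈ -8408.3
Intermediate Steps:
N(y) = -7*y
d = sqrt(70) (d = sqrt(-7*(-16) + (7 + 7*(-7))) = sqrt(112 + (7 - 49)) = sqrt(112 - 42) = sqrt(70) ≈ 8.3666)
-1040*d + (-388 + 681) = -1040*sqrt(70) + (-388 + 681) = -1040*sqrt(70) + 293 = 293 - 1040*sqrt(70)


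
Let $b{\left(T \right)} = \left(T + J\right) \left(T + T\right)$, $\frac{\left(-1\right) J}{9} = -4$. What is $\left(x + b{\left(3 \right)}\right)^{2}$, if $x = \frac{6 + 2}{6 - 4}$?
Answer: $56644$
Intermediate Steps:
$J = 36$ ($J = \left(-9\right) \left(-4\right) = 36$)
$x = 4$ ($x = \frac{8}{2} = 8 \cdot \frac{1}{2} = 4$)
$b{\left(T \right)} = 2 T \left(36 + T\right)$ ($b{\left(T \right)} = \left(T + 36\right) \left(T + T\right) = \left(36 + T\right) 2 T = 2 T \left(36 + T\right)$)
$\left(x + b{\left(3 \right)}\right)^{2} = \left(4 + 2 \cdot 3 \left(36 + 3\right)\right)^{2} = \left(4 + 2 \cdot 3 \cdot 39\right)^{2} = \left(4 + 234\right)^{2} = 238^{2} = 56644$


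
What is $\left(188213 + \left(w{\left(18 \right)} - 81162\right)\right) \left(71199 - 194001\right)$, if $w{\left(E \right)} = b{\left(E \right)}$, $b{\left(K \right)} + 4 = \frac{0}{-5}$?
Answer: $-13145585694$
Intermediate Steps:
$b{\left(K \right)} = -4$ ($b{\left(K \right)} = -4 + \frac{0}{-5} = -4 + 0 \left(- \frac{1}{5}\right) = -4 + 0 = -4$)
$w{\left(E \right)} = -4$
$\left(188213 + \left(w{\left(18 \right)} - 81162\right)\right) \left(71199 - 194001\right) = \left(188213 - 81166\right) \left(71199 - 194001\right) = \left(188213 - 81166\right) \left(-122802\right) = 107047 \left(-122802\right) = -13145585694$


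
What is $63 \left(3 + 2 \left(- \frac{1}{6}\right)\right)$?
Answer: $168$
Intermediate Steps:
$63 \left(3 + 2 \left(- \frac{1}{6}\right)\right) = 63 \left(3 - \frac{1}{3}\right) = 63 \cdot \frac{8}{3} = 168$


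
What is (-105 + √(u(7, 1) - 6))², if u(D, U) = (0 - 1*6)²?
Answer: (105 - √30)² ≈ 9904.8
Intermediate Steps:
u(D, U) = 36 (u(D, U) = (0 - 6)² = (-6)² = 36)
(-105 + √(u(7, 1) - 6))² = (-105 + √(36 - 6))² = (-105 + √30)²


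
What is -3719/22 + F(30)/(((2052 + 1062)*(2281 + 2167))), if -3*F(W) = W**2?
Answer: -2146339307/12696816 ≈ -169.05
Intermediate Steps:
F(W) = -W**2/3
-3719/22 + F(30)/(((2052 + 1062)*(2281 + 2167))) = -3719/22 + (-1/3*30**2)/(((2052 + 1062)*(2281 + 2167))) = -3719*1/22 + (-1/3*900)/((3114*4448)) = -3719/22 - 300/13851072 = -3719/22 - 300*1/13851072 = -3719/22 - 25/1154256 = -2146339307/12696816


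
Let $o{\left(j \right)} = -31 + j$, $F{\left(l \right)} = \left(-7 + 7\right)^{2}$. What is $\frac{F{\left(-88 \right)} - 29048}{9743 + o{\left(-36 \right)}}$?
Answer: $- \frac{7262}{2419} \approx -3.0021$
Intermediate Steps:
$F{\left(l \right)} = 0$ ($F{\left(l \right)} = 0^{2} = 0$)
$\frac{F{\left(-88 \right)} - 29048}{9743 + o{\left(-36 \right)}} = \frac{0 - 29048}{9743 - 67} = - \frac{29048}{9743 - 67} = - \frac{29048}{9676} = \left(-29048\right) \frac{1}{9676} = - \frac{7262}{2419}$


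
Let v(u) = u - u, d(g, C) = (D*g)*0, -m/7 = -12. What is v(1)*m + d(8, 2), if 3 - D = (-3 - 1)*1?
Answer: 0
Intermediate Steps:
m = 84 (m = -7*(-12) = 84)
D = 7 (D = 3 - (-3 - 1) = 3 - (-4) = 3 - 1*(-4) = 3 + 4 = 7)
d(g, C) = 0 (d(g, C) = (7*g)*0 = 0)
v(u) = 0
v(1)*m + d(8, 2) = 0*84 + 0 = 0 + 0 = 0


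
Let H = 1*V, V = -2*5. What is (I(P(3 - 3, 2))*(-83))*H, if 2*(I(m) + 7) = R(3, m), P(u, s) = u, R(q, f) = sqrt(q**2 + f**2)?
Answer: -4565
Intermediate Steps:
R(q, f) = sqrt(f**2 + q**2)
I(m) = -7 + sqrt(9 + m**2)/2 (I(m) = -7 + sqrt(m**2 + 3**2)/2 = -7 + sqrt(m**2 + 9)/2 = -7 + sqrt(9 + m**2)/2)
V = -10
H = -10 (H = 1*(-10) = -10)
(I(P(3 - 3, 2))*(-83))*H = ((-7 + sqrt(9 + (3 - 3)**2)/2)*(-83))*(-10) = ((-7 + sqrt(9 + 0**2)/2)*(-83))*(-10) = ((-7 + sqrt(9 + 0)/2)*(-83))*(-10) = ((-7 + sqrt(9)/2)*(-83))*(-10) = ((-7 + (1/2)*3)*(-83))*(-10) = ((-7 + 3/2)*(-83))*(-10) = -11/2*(-83)*(-10) = (913/2)*(-10) = -4565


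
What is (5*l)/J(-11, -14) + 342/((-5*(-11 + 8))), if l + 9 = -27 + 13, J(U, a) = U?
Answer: 1829/55 ≈ 33.255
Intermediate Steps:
l = -23 (l = -9 + (-27 + 13) = -9 - 14 = -23)
(5*l)/J(-11, -14) + 342/((-5*(-11 + 8))) = (5*(-23))/(-11) + 342/((-5*(-11 + 8))) = -115*(-1/11) + 342/((-5*(-3))) = 115/11 + 342/15 = 115/11 + 342*(1/15) = 115/11 + 114/5 = 1829/55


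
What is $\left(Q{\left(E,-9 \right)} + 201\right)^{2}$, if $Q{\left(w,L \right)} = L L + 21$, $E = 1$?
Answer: $91809$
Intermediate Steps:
$Q{\left(w,L \right)} = 21 + L^{2}$ ($Q{\left(w,L \right)} = L^{2} + 21 = 21 + L^{2}$)
$\left(Q{\left(E,-9 \right)} + 201\right)^{2} = \left(\left(21 + \left(-9\right)^{2}\right) + 201\right)^{2} = \left(\left(21 + 81\right) + 201\right)^{2} = \left(102 + 201\right)^{2} = 303^{2} = 91809$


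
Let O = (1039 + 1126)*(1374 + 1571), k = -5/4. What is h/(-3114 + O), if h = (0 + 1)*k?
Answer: -5/25491244 ≈ -1.9615e-7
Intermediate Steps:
k = -5/4 (k = -5*¼ = -5/4 ≈ -1.2500)
O = 6375925 (O = 2165*2945 = 6375925)
h = -5/4 (h = (0 + 1)*(-5/4) = 1*(-5/4) = -5/4 ≈ -1.2500)
h/(-3114 + O) = -5/4/(-3114 + 6375925) = -5/4/6372811 = (1/6372811)*(-5/4) = -5/25491244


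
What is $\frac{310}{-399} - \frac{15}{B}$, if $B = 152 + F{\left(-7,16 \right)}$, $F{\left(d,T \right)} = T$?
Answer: $- \frac{395}{456} \approx -0.86623$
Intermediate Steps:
$B = 168$ ($B = 152 + 16 = 168$)
$\frac{310}{-399} - \frac{15}{B} = \frac{310}{-399} - \frac{15}{168} = 310 \left(- \frac{1}{399}\right) - \frac{5}{56} = - \frac{310}{399} - \frac{5}{56} = - \frac{395}{456}$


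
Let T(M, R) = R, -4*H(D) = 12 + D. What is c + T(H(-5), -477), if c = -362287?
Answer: -362764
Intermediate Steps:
H(D) = -3 - D/4 (H(D) = -(12 + D)/4 = -3 - D/4)
c + T(H(-5), -477) = -362287 - 477 = -362764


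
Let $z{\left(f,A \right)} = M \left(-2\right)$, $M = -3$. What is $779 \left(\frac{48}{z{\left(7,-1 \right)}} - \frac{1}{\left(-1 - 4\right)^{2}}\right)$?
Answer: $\frac{155021}{25} \approx 6200.8$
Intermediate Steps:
$z{\left(f,A \right)} = 6$ ($z{\left(f,A \right)} = \left(-3\right) \left(-2\right) = 6$)
$779 \left(\frac{48}{z{\left(7,-1 \right)}} - \frac{1}{\left(-1 - 4\right)^{2}}\right) = 779 \left(\frac{48}{6} - \frac{1}{\left(-1 - 4\right)^{2}}\right) = 779 \left(48 \cdot \frac{1}{6} - \frac{1}{\left(-5\right)^{2}}\right) = 779 \left(8 - \frac{1}{25}\right) = 779 \cdot \frac{199}{25} = \frac{155021}{25}$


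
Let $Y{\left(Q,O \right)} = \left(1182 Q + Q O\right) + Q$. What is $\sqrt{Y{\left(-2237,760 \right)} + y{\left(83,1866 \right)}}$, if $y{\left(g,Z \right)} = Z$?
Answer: $5 i \sqrt{173785} \approx 2084.4 i$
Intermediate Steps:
$Y{\left(Q,O \right)} = 1183 Q + O Q$ ($Y{\left(Q,O \right)} = \left(1182 Q + O Q\right) + Q = 1183 Q + O Q$)
$\sqrt{Y{\left(-2237,760 \right)} + y{\left(83,1866 \right)}} = \sqrt{- 2237 \left(1183 + 760\right) + 1866} = \sqrt{\left(-2237\right) 1943 + 1866} = \sqrt{-4346491 + 1866} = \sqrt{-4344625} = 5 i \sqrt{173785}$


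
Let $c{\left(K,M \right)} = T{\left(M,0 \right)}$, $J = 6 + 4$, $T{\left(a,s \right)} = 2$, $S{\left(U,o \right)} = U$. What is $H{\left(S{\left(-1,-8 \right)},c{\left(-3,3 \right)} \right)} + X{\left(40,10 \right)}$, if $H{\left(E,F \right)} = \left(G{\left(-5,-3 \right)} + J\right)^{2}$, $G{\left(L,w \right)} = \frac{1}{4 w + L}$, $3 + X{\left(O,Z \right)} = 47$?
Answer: $\frac{41277}{289} \approx 142.83$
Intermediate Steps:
$X{\left(O,Z \right)} = 44$ ($X{\left(O,Z \right)} = -3 + 47 = 44$)
$G{\left(L,w \right)} = \frac{1}{L + 4 w}$
$J = 10$
$c{\left(K,M \right)} = 2$
$H{\left(E,F \right)} = \frac{28561}{289}$ ($H{\left(E,F \right)} = \left(\frac{1}{-5 + 4 \left(-3\right)} + 10\right)^{2} = \left(\frac{1}{-5 - 12} + 10\right)^{2} = \left(\frac{1}{-17} + 10\right)^{2} = \left(- \frac{1}{17} + 10\right)^{2} = \left(\frac{169}{17}\right)^{2} = \frac{28561}{289}$)
$H{\left(S{\left(-1,-8 \right)},c{\left(-3,3 \right)} \right)} + X{\left(40,10 \right)} = \frac{28561}{289} + 44 = \frac{41277}{289}$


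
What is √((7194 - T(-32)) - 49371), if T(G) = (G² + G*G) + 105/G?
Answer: 11*I*√23390/8 ≈ 210.29*I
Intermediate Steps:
T(G) = 2*G² + 105/G (T(G) = (G² + G²) + 105/G = 2*G² + 105/G)
√((7194 - T(-32)) - 49371) = √((7194 - (105 + 2*(-32)³)/(-32)) - 49371) = √((7194 - (-1)*(105 + 2*(-32768))/32) - 49371) = √((7194 - (-1)*(105 - 65536)/32) - 49371) = √((7194 - (-1)*(-65431)/32) - 49371) = √((7194 - 1*65431/32) - 49371) = √((7194 - 65431/32) - 49371) = √(164777/32 - 49371) = √(-1415095/32) = 11*I*√23390/8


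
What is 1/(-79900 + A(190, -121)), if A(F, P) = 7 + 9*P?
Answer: -1/80982 ≈ -1.2348e-5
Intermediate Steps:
1/(-79900 + A(190, -121)) = 1/(-79900 + (7 + 9*(-121))) = 1/(-79900 + (7 - 1089)) = 1/(-79900 - 1082) = 1/(-80982) = -1/80982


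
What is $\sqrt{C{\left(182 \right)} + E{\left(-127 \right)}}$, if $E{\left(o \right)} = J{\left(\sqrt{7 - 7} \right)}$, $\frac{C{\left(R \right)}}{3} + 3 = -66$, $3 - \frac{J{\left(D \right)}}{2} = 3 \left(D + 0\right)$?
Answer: $i \sqrt{201} \approx 14.177 i$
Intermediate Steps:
$J{\left(D \right)} = 6 - 6 D$ ($J{\left(D \right)} = 6 - 2 \cdot 3 \left(D + 0\right) = 6 - 2 \cdot 3 D = 6 - 6 D$)
$C{\left(R \right)} = -207$ ($C{\left(R \right)} = -9 + 3 \left(-66\right) = -9 - 198 = -207$)
$E{\left(o \right)} = 6$ ($E{\left(o \right)} = 6 - 6 \sqrt{7 - 7} = 6 - 6 \sqrt{0} = 6 - 0 = 6 + 0 = 6$)
$\sqrt{C{\left(182 \right)} + E{\left(-127 \right)}} = \sqrt{-207 + 6} = \sqrt{-201} = i \sqrt{201}$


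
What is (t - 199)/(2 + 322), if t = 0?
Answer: -199/324 ≈ -0.61420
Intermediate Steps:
(t - 199)/(2 + 322) = (0 - 199)/(2 + 322) = -199/324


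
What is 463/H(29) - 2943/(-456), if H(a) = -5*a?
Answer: 71869/22040 ≈ 3.2608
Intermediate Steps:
463/H(29) - 2943/(-456) = 463/((-5*29)) - 2943/(-456) = 463/(-145) - 2943*(-1/456) = 463*(-1/145) + 981/152 = -463/145 + 981/152 = 71869/22040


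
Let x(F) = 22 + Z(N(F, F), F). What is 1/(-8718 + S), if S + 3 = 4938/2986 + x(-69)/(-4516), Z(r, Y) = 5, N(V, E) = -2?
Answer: -6742388/58789256055 ≈ -0.00011469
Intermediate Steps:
x(F) = 27 (x(F) = 22 + 5 = 27)
S = -9117471/6742388 (S = -3 + (4938/2986 + 27/(-4516)) = -3 + (4938*(1/2986) + 27*(-1/4516)) = -3 + (2469/1493 - 27/4516) = -3 + 11109693/6742388 = -9117471/6742388 ≈ -1.3523)
1/(-8718 + S) = 1/(-8718 - 9117471/6742388) = 1/(-58789256055/6742388) = -6742388/58789256055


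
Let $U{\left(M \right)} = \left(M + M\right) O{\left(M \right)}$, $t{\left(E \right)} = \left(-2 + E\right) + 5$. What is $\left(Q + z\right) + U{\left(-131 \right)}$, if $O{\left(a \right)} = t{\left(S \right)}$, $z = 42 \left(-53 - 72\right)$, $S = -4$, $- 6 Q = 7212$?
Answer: $-6190$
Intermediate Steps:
$Q = -1202$ ($Q = \left(- \frac{1}{6}\right) 7212 = -1202$)
$z = -5250$ ($z = 42 \left(-125\right) = -5250$)
$t{\left(E \right)} = 3 + E$
$O{\left(a \right)} = -1$ ($O{\left(a \right)} = 3 - 4 = -1$)
$U{\left(M \right)} = - 2 M$ ($U{\left(M \right)} = \left(M + M\right) \left(-1\right) = 2 M \left(-1\right) = - 2 M$)
$\left(Q + z\right) + U{\left(-131 \right)} = \left(-1202 - 5250\right) - -262 = -6452 + 262 = -6190$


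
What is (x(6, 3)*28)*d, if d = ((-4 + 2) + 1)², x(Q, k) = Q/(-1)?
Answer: -168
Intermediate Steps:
x(Q, k) = -Q (x(Q, k) = Q*(-1) = -Q)
d = 1 (d = (-2 + 1)² = (-1)² = 1)
(x(6, 3)*28)*d = (-1*6*28)*1 = -6*28*1 = -168*1 = -168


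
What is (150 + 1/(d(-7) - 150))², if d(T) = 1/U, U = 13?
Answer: 85460921569/3798601 ≈ 22498.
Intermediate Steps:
d(T) = 1/13
(150 + 1/(d(-7) - 150))² = (150 + 1/(1/13 - 150))² = (150 + 1/(-1949/13))² = (150 - 13/1949)² = (292337/1949)² = 85460921569/3798601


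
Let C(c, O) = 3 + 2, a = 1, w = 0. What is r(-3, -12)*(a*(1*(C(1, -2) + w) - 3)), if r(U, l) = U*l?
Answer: 72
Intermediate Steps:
C(c, O) = 5
r(-3, -12)*(a*(1*(C(1, -2) + w) - 3)) = (-3*(-12))*(1*(1*(5 + 0) - 3)) = 36*(1*(1*5 - 3)) = 36*(1*(5 - 3)) = 36*(1*2) = 36*2 = 72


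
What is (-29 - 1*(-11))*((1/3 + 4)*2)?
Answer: -156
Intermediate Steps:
(-29 - 1*(-11))*((1/3 + 4)*2) = (-29 + 11)*((⅓ + 4)*2) = -78*2 = -18*26/3 = -156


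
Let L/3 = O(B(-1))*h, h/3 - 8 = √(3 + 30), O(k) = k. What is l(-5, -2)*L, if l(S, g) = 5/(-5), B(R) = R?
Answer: 72 + 9*√33 ≈ 123.70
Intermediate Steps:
l(S, g) = -1 (l(S, g) = 5*(-⅕) = -1)
h = 24 + 3*√33 (h = 24 + 3*√(3 + 30) = 24 + 3*√33 ≈ 41.234)
L = -72 - 9*√33 (L = 3*(-(24 + 3*√33)) = 3*(-24 - 3*√33) = -72 - 9*√33 ≈ -123.70)
l(-5, -2)*L = -(-72 - 9*√33) = 72 + 9*√33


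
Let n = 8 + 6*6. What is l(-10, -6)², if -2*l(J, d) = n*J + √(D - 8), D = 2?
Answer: (440 - I*√6)²/4 ≈ 48399.0 - 538.89*I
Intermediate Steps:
n = 44 (n = 8 + 36 = 44)
l(J, d) = -22*J - I*√6/2 (l(J, d) = -(44*J + √(2 - 8))/2 = -(44*J + √(-6))/2 = -(44*J + I*√6)/2 = -22*J - I*√6/2)
l(-10, -6)² = (-22*(-10) - I*√6/2)² = (220 - I*√6/2)²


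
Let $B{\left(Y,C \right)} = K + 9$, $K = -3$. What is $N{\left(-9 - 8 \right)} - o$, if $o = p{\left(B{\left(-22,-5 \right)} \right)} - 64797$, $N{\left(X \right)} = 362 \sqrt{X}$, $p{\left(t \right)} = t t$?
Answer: $64761 + 362 i \sqrt{17} \approx 64761.0 + 1492.6 i$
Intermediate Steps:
$B{\left(Y,C \right)} = 6$ ($B{\left(Y,C \right)} = -3 + 9 = 6$)
$p{\left(t \right)} = t^{2}$
$o = -64761$ ($o = 6^{2} - 64797 = 36 - 64797 = -64761$)
$N{\left(-9 - 8 \right)} - o = 362 \sqrt{-9 - 8} - -64761 = 362 \sqrt{-9 - 8} + 64761 = 362 \sqrt{-17} + 64761 = 362 i \sqrt{17} + 64761 = 64761 + 362 i \sqrt{17}$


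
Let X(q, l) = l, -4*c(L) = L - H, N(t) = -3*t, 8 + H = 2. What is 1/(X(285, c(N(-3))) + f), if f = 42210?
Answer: 4/168825 ≈ 2.3693e-5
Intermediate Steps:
H = -6 (H = -8 + 2 = -6)
c(L) = -3/2 - L/4 (c(L) = -(L - (-6))/4 = -(L - 1*(-6))/4 = -(L + 6)/4 = -(6 + L)/4 = -3/2 - L/4)
1/(X(285, c(N(-3))) + f) = 1/((-3/2 - (-3)*(-3)/4) + 42210) = 1/((-3/2 - ¼*9) + 42210) = 1/((-3/2 - 9/4) + 42210) = 1/(-15/4 + 42210) = 1/(168825/4) = 4/168825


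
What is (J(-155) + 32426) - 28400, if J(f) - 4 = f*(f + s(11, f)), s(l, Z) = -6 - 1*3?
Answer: 29450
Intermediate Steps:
s(l, Z) = -9 (s(l, Z) = -6 - 3 = -9)
J(f) = 4 + f*(-9 + f) (J(f) = 4 + f*(f - 9) = 4 + f*(-9 + f))
(J(-155) + 32426) - 28400 = ((4 + (-155)² - 9*(-155)) + 32426) - 28400 = ((4 + 24025 + 1395) + 32426) - 28400 = (25424 + 32426) - 28400 = 57850 - 28400 = 29450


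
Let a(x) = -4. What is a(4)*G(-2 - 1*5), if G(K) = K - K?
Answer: 0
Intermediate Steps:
G(K) = 0
a(4)*G(-2 - 1*5) = -4*0 = 0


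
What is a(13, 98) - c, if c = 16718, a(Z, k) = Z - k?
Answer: -16803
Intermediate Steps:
a(13, 98) - c = (13 - 1*98) - 1*16718 = (13 - 98) - 16718 = -85 - 16718 = -16803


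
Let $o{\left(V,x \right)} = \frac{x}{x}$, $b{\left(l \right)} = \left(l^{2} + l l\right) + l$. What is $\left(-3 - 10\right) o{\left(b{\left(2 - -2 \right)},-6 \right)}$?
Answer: $-13$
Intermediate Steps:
$b{\left(l \right)} = l + 2 l^{2}$ ($b{\left(l \right)} = \left(l^{2} + l^{2}\right) + l = 2 l^{2} + l = l + 2 l^{2}$)
$o{\left(V,x \right)} = 1$
$\left(-3 - 10\right) o{\left(b{\left(2 - -2 \right)},-6 \right)} = \left(-3 - 10\right) 1 = \left(-13\right) 1 = -13$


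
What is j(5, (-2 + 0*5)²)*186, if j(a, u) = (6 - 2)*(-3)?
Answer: -2232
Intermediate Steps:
j(a, u) = -12 (j(a, u) = 4*(-3) = -12)
j(5, (-2 + 0*5)²)*186 = -12*186 = -2232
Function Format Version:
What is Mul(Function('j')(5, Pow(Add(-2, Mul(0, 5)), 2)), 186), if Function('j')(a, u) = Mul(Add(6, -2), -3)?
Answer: -2232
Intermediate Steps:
Function('j')(a, u) = -12 (Function('j')(a, u) = Mul(4, -3) = -12)
Mul(Function('j')(5, Pow(Add(-2, Mul(0, 5)), 2)), 186) = Mul(-12, 186) = -2232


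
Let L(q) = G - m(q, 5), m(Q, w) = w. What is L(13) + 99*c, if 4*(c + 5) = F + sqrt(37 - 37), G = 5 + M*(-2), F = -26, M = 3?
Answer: -2289/2 ≈ -1144.5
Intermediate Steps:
G = -1 (G = 5 + 3*(-2) = 5 - 6 = -1)
L(q) = -6 (L(q) = -1 - 1*5 = -1 - 5 = -6)
c = -23/2 (c = -5 + (-26 + sqrt(37 - 37))/4 = -5 + (-26 + sqrt(0))/4 = -5 + (-26 + 0)/4 = -5 + (1/4)*(-26) = -5 - 13/2 = -23/2 ≈ -11.500)
L(13) + 99*c = -6 + 99*(-23/2) = -6 - 2277/2 = -2289/2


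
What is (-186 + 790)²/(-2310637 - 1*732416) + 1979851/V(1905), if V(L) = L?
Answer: 2008032183541/1932338655 ≈ 1039.2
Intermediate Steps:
(-186 + 790)²/(-2310637 - 1*732416) + 1979851/V(1905) = (-186 + 790)²/(-2310637 - 1*732416) + 1979851/1905 = 604²/(-2310637 - 732416) + 1979851*(1/1905) = 364816/(-3043053) + 1979851/1905 = 364816*(-1/3043053) + 1979851/1905 = -364816/3043053 + 1979851/1905 = 2008032183541/1932338655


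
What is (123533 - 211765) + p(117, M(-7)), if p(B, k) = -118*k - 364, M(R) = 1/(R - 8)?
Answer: -1328822/15 ≈ -88588.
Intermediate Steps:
M(R) = 1/(-8 + R)
p(B, k) = -364 - 118*k
(123533 - 211765) + p(117, M(-7)) = (123533 - 211765) + (-364 - 118/(-8 - 7)) = -88232 + (-364 - 118/(-15)) = -88232 + (-364 - 118*(-1/15)) = -88232 + (-364 + 118/15) = -88232 - 5342/15 = -1328822/15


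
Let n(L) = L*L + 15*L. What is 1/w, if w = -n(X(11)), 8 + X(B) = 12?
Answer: -1/76 ≈ -0.013158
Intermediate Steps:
X(B) = 4 (X(B) = -8 + 12 = 4)
n(L) = L² + 15*L
w = -76 (w = -4*(15 + 4) = -4*19 = -1*76 = -76)
1/w = 1/(-76) = -1/76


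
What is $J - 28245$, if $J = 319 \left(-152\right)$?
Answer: $-76733$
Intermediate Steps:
$J = -48488$
$J - 28245 = -48488 - 28245 = -76733$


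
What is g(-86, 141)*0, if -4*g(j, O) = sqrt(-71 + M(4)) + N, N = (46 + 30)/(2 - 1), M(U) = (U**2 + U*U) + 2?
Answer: 0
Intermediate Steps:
M(U) = 2 + 2*U**2 (M(U) = (U**2 + U**2) + 2 = 2*U**2 + 2 = 2 + 2*U**2)
N = 76 (N = 76/1 = 76*1 = 76)
g(j, O) = -19 - I*sqrt(37)/4 (g(j, O) = -(sqrt(-71 + (2 + 2*4**2)) + 76)/4 = -(sqrt(-71 + (2 + 2*16)) + 76)/4 = -(sqrt(-71 + (2 + 32)) + 76)/4 = -(sqrt(-71 + 34) + 76)/4 = -(sqrt(-37) + 76)/4 = -(I*sqrt(37) + 76)/4 = -(76 + I*sqrt(37))/4 = -19 - I*sqrt(37)/4)
g(-86, 141)*0 = (-19 - I*sqrt(37)/4)*0 = 0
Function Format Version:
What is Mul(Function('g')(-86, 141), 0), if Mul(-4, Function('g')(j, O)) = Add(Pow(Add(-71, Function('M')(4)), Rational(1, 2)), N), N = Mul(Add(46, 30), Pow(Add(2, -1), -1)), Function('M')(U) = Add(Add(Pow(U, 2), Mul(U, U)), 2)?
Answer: 0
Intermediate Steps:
Function('M')(U) = Add(2, Mul(2, Pow(U, 2))) (Function('M')(U) = Add(Add(Pow(U, 2), Pow(U, 2)), 2) = Add(Mul(2, Pow(U, 2)), 2) = Add(2, Mul(2, Pow(U, 2))))
N = 76 (N = Mul(76, Pow(1, -1)) = Mul(76, 1) = 76)
Function('g')(j, O) = Add(-19, Mul(Rational(-1, 4), I, Pow(37, Rational(1, 2)))) (Function('g')(j, O) = Mul(Rational(-1, 4), Add(Pow(Add(-71, Add(2, Mul(2, Pow(4, 2)))), Rational(1, 2)), 76)) = Mul(Rational(-1, 4), Add(Pow(Add(-71, Add(2, Mul(2, 16))), Rational(1, 2)), 76)) = Mul(Rational(-1, 4), Add(Pow(Add(-71, Add(2, 32)), Rational(1, 2)), 76)) = Mul(Rational(-1, 4), Add(Pow(Add(-71, 34), Rational(1, 2)), 76)) = Mul(Rational(-1, 4), Add(Pow(-37, Rational(1, 2)), 76)) = Mul(Rational(-1, 4), Add(Mul(I, Pow(37, Rational(1, 2))), 76)) = Mul(Rational(-1, 4), Add(76, Mul(I, Pow(37, Rational(1, 2))))) = Add(-19, Mul(Rational(-1, 4), I, Pow(37, Rational(1, 2)))))
Mul(Function('g')(-86, 141), 0) = Mul(Add(-19, Mul(Rational(-1, 4), I, Pow(37, Rational(1, 2)))), 0) = 0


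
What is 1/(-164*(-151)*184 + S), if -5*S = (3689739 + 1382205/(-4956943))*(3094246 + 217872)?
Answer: -24784715/60577944094882157456 ≈ -4.0914e-13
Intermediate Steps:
S = -60578057028319693296/24784715 (S = -(3689739 + 1382205/(-4956943))*(3094246 + 217872)/5 = -(3689739 + 1382205*(-1/4956943))*3312118/5 = -(3689739 - 1382205/4956943)*3312118/5 = -18289824525672*3312118/24784715 = -1/5*60578057028319693296/4956943 = -60578057028319693296/24784715 ≈ -2.4442e+12)
1/(-164*(-151)*184 + S) = 1/(-164*(-151)*184 - 60578057028319693296/24784715) = 1/(24764*184 - 60578057028319693296/24784715) = 1/(4556576 - 60578057028319693296/24784715) = 1/(-60577944094882157456/24784715) = -24784715/60577944094882157456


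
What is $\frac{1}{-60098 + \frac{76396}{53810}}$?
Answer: $- \frac{26905}{1616898492} \approx -1.664 \cdot 10^{-5}$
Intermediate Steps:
$\frac{1}{-60098 + \frac{76396}{53810}} = \frac{1}{-60098 + 76396 \cdot \frac{1}{53810}} = \frac{1}{-60098 + \frac{38198}{26905}} = \frac{1}{- \frac{1616898492}{26905}} = - \frac{26905}{1616898492}$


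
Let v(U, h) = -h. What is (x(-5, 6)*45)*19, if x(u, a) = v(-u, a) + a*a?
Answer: 25650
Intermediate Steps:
x(u, a) = a² - a (x(u, a) = -a + a*a = -a + a² = a² - a)
(x(-5, 6)*45)*19 = ((6*(-1 + 6))*45)*19 = ((6*5)*45)*19 = (30*45)*19 = 1350*19 = 25650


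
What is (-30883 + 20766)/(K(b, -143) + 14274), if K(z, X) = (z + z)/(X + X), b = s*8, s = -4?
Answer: -1446731/2041214 ≈ -0.70876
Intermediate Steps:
b = -32 (b = -4*8 = -32)
K(z, X) = z/X (K(z, X) = (2*z)/((2*X)) = (2*z)*(1/(2*X)) = z/X)
(-30883 + 20766)/(K(b, -143) + 14274) = (-30883 + 20766)/(-32/(-143) + 14274) = -10117/(-32*(-1/143) + 14274) = -10117/(32/143 + 14274) = -10117/2041214/143 = -10117*143/2041214 = -1446731/2041214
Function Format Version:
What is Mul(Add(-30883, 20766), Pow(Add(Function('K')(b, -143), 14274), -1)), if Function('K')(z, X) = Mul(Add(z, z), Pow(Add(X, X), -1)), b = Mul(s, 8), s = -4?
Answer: Rational(-1446731, 2041214) ≈ -0.70876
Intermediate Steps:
b = -32 (b = Mul(-4, 8) = -32)
Function('K')(z, X) = Mul(z, Pow(X, -1)) (Function('K')(z, X) = Mul(Mul(2, z), Pow(Mul(2, X), -1)) = Mul(Mul(2, z), Mul(Rational(1, 2), Pow(X, -1))) = Mul(z, Pow(X, -1)))
Mul(Add(-30883, 20766), Pow(Add(Function('K')(b, -143), 14274), -1)) = Mul(Add(-30883, 20766), Pow(Add(Mul(-32, Pow(-143, -1)), 14274), -1)) = Mul(-10117, Pow(Add(Mul(-32, Rational(-1, 143)), 14274), -1)) = Mul(-10117, Pow(Add(Rational(32, 143), 14274), -1)) = Mul(-10117, Pow(Rational(2041214, 143), -1)) = Mul(-10117, Rational(143, 2041214)) = Rational(-1446731, 2041214)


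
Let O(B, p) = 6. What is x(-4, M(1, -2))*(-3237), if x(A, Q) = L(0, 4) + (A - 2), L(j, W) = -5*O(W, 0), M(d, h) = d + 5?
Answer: 116532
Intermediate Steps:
M(d, h) = 5 + d
L(j, W) = -30 (L(j, W) = -5*6 = -30)
x(A, Q) = -32 + A (x(A, Q) = -30 + (A - 2) = -30 + (-2 + A) = -32 + A)
x(-4, M(1, -2))*(-3237) = (-32 - 4)*(-3237) = -36*(-3237) = 116532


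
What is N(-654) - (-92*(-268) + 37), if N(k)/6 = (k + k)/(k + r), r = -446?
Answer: -6788613/275 ≈ -24686.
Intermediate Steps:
N(k) = 12*k/(-446 + k) (N(k) = 6*((k + k)/(k - 446)) = 6*((2*k)/(-446 + k)) = 6*(2*k/(-446 + k)) = 12*k/(-446 + k))
N(-654) - (-92*(-268) + 37) = 12*(-654)/(-446 - 654) - (-92*(-268) + 37) = 12*(-654)/(-1100) - (24656 + 37) = 12*(-654)*(-1/1100) - 1*24693 = 1962/275 - 24693 = -6788613/275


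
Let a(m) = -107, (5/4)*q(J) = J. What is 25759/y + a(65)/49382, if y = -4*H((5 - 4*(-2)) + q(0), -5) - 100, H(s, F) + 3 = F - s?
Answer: -636016325/395056 ≈ -1609.9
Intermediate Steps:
q(J) = 4*J/5
H(s, F) = -3 + F - s (H(s, F) = -3 + (F - s) = -3 + F - s)
y = -16 (y = -4*(-3 - 5 - ((5 - 4*(-2)) + (4/5)*0)) - 100 = -4*(-3 - 5 - ((5 + 8) + 0)) - 100 = -4*(-3 - 5 - (13 + 0)) - 100 = -4*(-3 - 5 - 1*13) - 100 = -4*(-3 - 5 - 13) - 100 = -4*(-21) - 100 = 84 - 100 = -16)
25759/y + a(65)/49382 = 25759/(-16) - 107/49382 = 25759*(-1/16) - 107*1/49382 = -25759/16 - 107/49382 = -636016325/395056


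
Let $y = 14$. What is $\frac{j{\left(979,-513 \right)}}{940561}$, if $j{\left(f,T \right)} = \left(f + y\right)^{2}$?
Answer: $\frac{986049}{940561} \approx 1.0484$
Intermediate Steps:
$j{\left(f,T \right)} = \left(14 + f\right)^{2}$ ($j{\left(f,T \right)} = \left(f + 14\right)^{2} = \left(14 + f\right)^{2}$)
$\frac{j{\left(979,-513 \right)}}{940561} = \frac{\left(14 + 979\right)^{2}}{940561} = 993^{2} \cdot \frac{1}{940561} = 986049 \cdot \frac{1}{940561} = \frac{986049}{940561}$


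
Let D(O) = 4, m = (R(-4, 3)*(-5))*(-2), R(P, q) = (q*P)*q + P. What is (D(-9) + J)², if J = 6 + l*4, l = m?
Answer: 2528100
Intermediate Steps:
R(P, q) = P + P*q² (R(P, q) = (P*q)*q + P = P*q² + P = P + P*q²)
m = -400 (m = (-4*(1 + 3²)*(-5))*(-2) = (-4*(1 + 9)*(-5))*(-2) = (-4*10*(-5))*(-2) = -40*(-5)*(-2) = 200*(-2) = -400)
l = -400
J = -1594 (J = 6 - 400*4 = 6 - 1600 = -1594)
(D(-9) + J)² = (4 - 1594)² = (-1590)² = 2528100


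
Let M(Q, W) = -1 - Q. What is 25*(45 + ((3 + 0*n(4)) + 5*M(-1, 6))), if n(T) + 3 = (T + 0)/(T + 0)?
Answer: 1200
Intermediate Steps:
n(T) = -2 (n(T) = -3 + (T + 0)/(T + 0) = -3 + T/T = -3 + 1 = -2)
25*(45 + ((3 + 0*n(4)) + 5*M(-1, 6))) = 25*(45 + ((3 + 0*(-2)) + 5*(-1 - 1*(-1)))) = 25*(45 + ((3 + 0) + 5*(-1 + 1))) = 25*(45 + (3 + 5*0)) = 25*(45 + (3 + 0)) = 25*(45 + 3) = 25*48 = 1200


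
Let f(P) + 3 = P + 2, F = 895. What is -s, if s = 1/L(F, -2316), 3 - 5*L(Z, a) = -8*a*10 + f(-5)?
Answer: 5/185271 ≈ 2.6987e-5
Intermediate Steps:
f(P) = -1 + P (f(P) = -3 + (P + 2) = -3 + (2 + P) = -1 + P)
L(Z, a) = 9/5 + 16*a (L(Z, a) = ⅗ - (-8*a*10 + (-1 - 5))/5 = ⅗ - (-80*a - 6)/5 = ⅗ - (-6 - 80*a)/5 = ⅗ + (6/5 + 16*a) = 9/5 + 16*a)
s = -5/185271 (s = 1/(9/5 + 16*(-2316)) = 1/(9/5 - 37056) = 1/(-185271/5) = -5/185271 ≈ -2.6987e-5)
-s = -1*(-5/185271) = 5/185271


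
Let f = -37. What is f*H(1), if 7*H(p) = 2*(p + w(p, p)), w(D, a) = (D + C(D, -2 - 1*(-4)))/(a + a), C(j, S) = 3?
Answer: -222/7 ≈ -31.714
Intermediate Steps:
w(D, a) = (3 + D)/(2*a) (w(D, a) = (D + 3)/(a + a) = (3 + D)/((2*a)) = (3 + D)*(1/(2*a)) = (3 + D)/(2*a))
H(p) = 2*p/7 + (3 + p)/(7*p) (H(p) = (2*(p + (3 + p)/(2*p)))/7 = (2*p + (3 + p)/p)/7 = 2*p/7 + (3 + p)/(7*p))
f*H(1) = -37*(3 + 1 + 2*1²)/(7*1) = -37*(3 + 1 + 2*1)/7 = -37*(3 + 1 + 2)/7 = -37*6/7 = -222/7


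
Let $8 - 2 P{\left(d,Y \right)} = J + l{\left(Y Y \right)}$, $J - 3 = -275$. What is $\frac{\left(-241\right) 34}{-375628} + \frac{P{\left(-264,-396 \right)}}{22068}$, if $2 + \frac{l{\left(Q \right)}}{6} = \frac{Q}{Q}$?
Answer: $\frac{58634999}{2072339676} \approx 0.028294$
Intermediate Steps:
$J = -272$ ($J = 3 - 275 = -272$)
$l{\left(Q \right)} = -6$ ($l{\left(Q \right)} = -12 + 6 \frac{Q}{Q} = -12 + 6 \cdot 1 = -12 + 6 = -6$)
$P{\left(d,Y \right)} = 143$ ($P{\left(d,Y \right)} = 4 - \frac{-272 - 6}{2} = 4 - -139 = 4 + 139 = 143$)
$\frac{\left(-241\right) 34}{-375628} + \frac{P{\left(-264,-396 \right)}}{22068} = \frac{\left(-241\right) 34}{-375628} + \frac{143}{22068} = \left(-8194\right) \left(- \frac{1}{375628}\right) + 143 \cdot \frac{1}{22068} = \frac{4097}{187814} + \frac{143}{22068} = \frac{58634999}{2072339676}$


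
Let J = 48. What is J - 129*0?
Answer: 48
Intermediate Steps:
J - 129*0 = 48 - 129*0 = 48 + 0 = 48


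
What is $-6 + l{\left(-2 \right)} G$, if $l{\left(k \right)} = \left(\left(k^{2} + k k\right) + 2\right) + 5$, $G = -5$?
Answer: $-81$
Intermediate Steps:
$l{\left(k \right)} = 7 + 2 k^{2}$ ($l{\left(k \right)} = \left(\left(k^{2} + k^{2}\right) + 2\right) + 5 = \left(2 k^{2} + 2\right) + 5 = \left(2 + 2 k^{2}\right) + 5 = 7 + 2 k^{2}$)
$-6 + l{\left(-2 \right)} G = -6 + \left(7 + 2 \left(-2\right)^{2}\right) \left(-5\right) = -6 + \left(7 + 2 \cdot 4\right) \left(-5\right) = -6 + \left(7 + 8\right) \left(-5\right) = -6 + 15 \left(-5\right) = -6 - 75 = -81$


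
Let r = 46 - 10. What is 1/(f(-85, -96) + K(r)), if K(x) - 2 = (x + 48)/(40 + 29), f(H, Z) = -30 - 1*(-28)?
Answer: 23/28 ≈ 0.82143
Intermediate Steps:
f(H, Z) = -2 (f(H, Z) = -30 + 28 = -2)
r = 36
K(x) = 62/23 + x/69 (K(x) = 2 + (x + 48)/(40 + 29) = 2 + (48 + x)/69 = 2 + (48 + x)*(1/69) = 2 + (16/23 + x/69) = 62/23 + x/69)
1/(f(-85, -96) + K(r)) = 1/(-2 + (62/23 + (1/69)*36)) = 1/(-2 + (62/23 + 12/23)) = 1/(-2 + 74/23) = 1/(28/23) = 23/28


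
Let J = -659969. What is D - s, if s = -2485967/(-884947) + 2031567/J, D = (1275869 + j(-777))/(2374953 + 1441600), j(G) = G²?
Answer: 1697595755454335592/2229010403415101579 ≈ 0.76159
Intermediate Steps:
D = 1879598/3816553 (D = (1275869 + (-777)²)/(2374953 + 1441600) = (1275869 + 603729)/3816553 = 1879598*(1/3816553) = 1879598/3816553 ≈ 0.49249)
s = -157167966926/584037586643 (s = -2485967/(-884947) + 2031567/(-659969) = -2485967*(-1/884947) + 2031567*(-1/659969) = 2485967/884947 - 2031567/659969 = -157167966926/584037586643 ≈ -0.26911)
D - s = 1879598/3816553 - 1*(-157167966926/584037586643) = 1879598/3816553 + 157167966926/584037586643 = 1697595755454335592/2229010403415101579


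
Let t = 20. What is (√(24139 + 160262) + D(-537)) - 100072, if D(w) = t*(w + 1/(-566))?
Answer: -31359806/283 + 3*√20489 ≈ -1.1038e+5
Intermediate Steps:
D(w) = -10/283 + 20*w (D(w) = 20*(w + 1/(-566)) = 20*(w - 1/566) = 20*(-1/566 + w) = -10/283 + 20*w)
(√(24139 + 160262) + D(-537)) - 100072 = (√(24139 + 160262) + (-10/283 + 20*(-537))) - 100072 = (√184401 + (-10/283 - 10740)) - 100072 = (3*√20489 - 3039430/283) - 100072 = (-3039430/283 + 3*√20489) - 100072 = -31359806/283 + 3*√20489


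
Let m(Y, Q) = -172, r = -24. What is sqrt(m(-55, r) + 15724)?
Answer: 72*sqrt(3) ≈ 124.71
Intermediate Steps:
sqrt(m(-55, r) + 15724) = sqrt(-172 + 15724) = sqrt(15552) = 72*sqrt(3)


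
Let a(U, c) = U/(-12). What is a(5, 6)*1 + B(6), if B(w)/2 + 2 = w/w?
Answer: -29/12 ≈ -2.4167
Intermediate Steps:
B(w) = -2 (B(w) = -4 + 2*(w/w) = -4 + 2*1 = -4 + 2 = -2)
a(U, c) = -U/12 (a(U, c) = U*(-1/12) = -U/12)
a(5, 6)*1 + B(6) = -1/12*5*1 - 2 = -5/12*1 - 2 = -5/12 - 2 = -29/12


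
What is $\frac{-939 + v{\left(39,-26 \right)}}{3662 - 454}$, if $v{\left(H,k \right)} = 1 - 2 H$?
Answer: $- \frac{127}{401} \approx -0.31671$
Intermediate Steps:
$\frac{-939 + v{\left(39,-26 \right)}}{3662 - 454} = \frac{-939 + \left(1 - 78\right)}{3662 - 454} = \frac{-939 + \left(1 - 78\right)}{3208} = \left(-939 - 77\right) \frac{1}{3208} = \left(-1016\right) \frac{1}{3208} = - \frac{127}{401}$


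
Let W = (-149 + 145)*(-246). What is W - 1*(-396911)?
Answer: 397895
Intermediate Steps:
W = 984 (W = -4*(-246) = 984)
W - 1*(-396911) = 984 - 1*(-396911) = 984 + 396911 = 397895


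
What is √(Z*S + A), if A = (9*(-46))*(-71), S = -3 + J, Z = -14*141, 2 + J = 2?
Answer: 18*√109 ≈ 187.93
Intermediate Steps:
J = 0 (J = -2 + 2 = 0)
Z = -1974
S = -3 (S = -3 + 0 = -3)
A = 29394 (A = -414*(-71) = 29394)
√(Z*S + A) = √(-1974*(-3) + 29394) = √(5922 + 29394) = √35316 = 18*√109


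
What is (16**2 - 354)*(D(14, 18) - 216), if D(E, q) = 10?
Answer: 20188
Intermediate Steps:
(16**2 - 354)*(D(14, 18) - 216) = (16**2 - 354)*(10 - 216) = (256 - 354)*(-206) = -98*(-206) = 20188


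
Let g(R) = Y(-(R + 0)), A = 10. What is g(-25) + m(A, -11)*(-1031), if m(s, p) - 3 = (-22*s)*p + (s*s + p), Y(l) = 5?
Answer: -2589867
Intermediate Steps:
m(s, p) = 3 + p + s**2 - 22*p*s (m(s, p) = 3 + ((-22*s)*p + (s*s + p)) = 3 + (-22*p*s + (s**2 + p)) = 3 + (-22*p*s + (p + s**2)) = 3 + (p + s**2 - 22*p*s) = 3 + p + s**2 - 22*p*s)
g(R) = 5
g(-25) + m(A, -11)*(-1031) = 5 + (3 - 11 + 10**2 - 22*(-11)*10)*(-1031) = 5 + (3 - 11 + 100 + 2420)*(-1031) = 5 + 2512*(-1031) = 5 - 2589872 = -2589867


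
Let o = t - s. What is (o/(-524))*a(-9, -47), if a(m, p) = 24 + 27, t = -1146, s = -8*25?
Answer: 24123/262 ≈ 92.073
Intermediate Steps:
s = -200
o = -946 (o = -1146 - 1*(-200) = -1146 + 200 = -946)
a(m, p) = 51
(o/(-524))*a(-9, -47) = -946/(-524)*51 = -946*(-1/524)*51 = (473/262)*51 = 24123/262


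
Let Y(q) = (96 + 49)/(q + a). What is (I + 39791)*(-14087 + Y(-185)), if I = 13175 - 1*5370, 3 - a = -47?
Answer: -18104471288/27 ≈ -6.7054e+8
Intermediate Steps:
a = 50 (a = 3 - 1*(-47) = 3 + 47 = 50)
I = 7805 (I = 13175 - 5370 = 7805)
Y(q) = 145/(50 + q) (Y(q) = (96 + 49)/(q + 50) = 145/(50 + q))
(I + 39791)*(-14087 + Y(-185)) = (7805 + 39791)*(-14087 + 145/(50 - 185)) = 47596*(-14087 + 145/(-135)) = 47596*(-14087 + 145*(-1/135)) = 47596*(-14087 - 29/27) = 47596*(-380378/27) = -18104471288/27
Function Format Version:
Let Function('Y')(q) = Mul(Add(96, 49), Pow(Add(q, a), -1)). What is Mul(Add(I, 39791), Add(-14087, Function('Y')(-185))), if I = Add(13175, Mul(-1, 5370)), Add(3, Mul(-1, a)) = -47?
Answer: Rational(-18104471288, 27) ≈ -6.7054e+8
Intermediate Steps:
a = 50 (a = Add(3, Mul(-1, -47)) = Add(3, 47) = 50)
I = 7805 (I = Add(13175, -5370) = 7805)
Function('Y')(q) = Mul(145, Pow(Add(50, q), -1)) (Function('Y')(q) = Mul(Add(96, 49), Pow(Add(q, 50), -1)) = Mul(145, Pow(Add(50, q), -1)))
Mul(Add(I, 39791), Add(-14087, Function('Y')(-185))) = Mul(Add(7805, 39791), Add(-14087, Mul(145, Pow(Add(50, -185), -1)))) = Mul(47596, Add(-14087, Mul(145, Pow(-135, -1)))) = Mul(47596, Add(-14087, Mul(145, Rational(-1, 135)))) = Mul(47596, Add(-14087, Rational(-29, 27))) = Mul(47596, Rational(-380378, 27)) = Rational(-18104471288, 27)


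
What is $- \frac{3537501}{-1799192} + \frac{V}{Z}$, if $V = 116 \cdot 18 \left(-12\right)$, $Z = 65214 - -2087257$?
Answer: $\frac{7569287760219}{3872708603432} \approx 1.9545$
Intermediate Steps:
$Z = 2152471$ ($Z = 65214 + 2087257 = 2152471$)
$V = -25056$ ($V = 2088 \left(-12\right) = -25056$)
$- \frac{3537501}{-1799192} + \frac{V}{Z} = - \frac{3537501}{-1799192} - \frac{25056}{2152471} = \left(-3537501\right) \left(- \frac{1}{1799192}\right) - \frac{25056}{2152471} = \frac{3537501}{1799192} - \frac{25056}{2152471} = \frac{7569287760219}{3872708603432}$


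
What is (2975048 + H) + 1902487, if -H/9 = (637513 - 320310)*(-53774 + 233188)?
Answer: -512191053843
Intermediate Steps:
H = -512195931378 (H = -9*(637513 - 320310)*(-53774 + 233188) = -2854827*179414 = -9*56910659042 = -512195931378)
(2975048 + H) + 1902487 = (2975048 - 512195931378) + 1902487 = -512192956330 + 1902487 = -512191053843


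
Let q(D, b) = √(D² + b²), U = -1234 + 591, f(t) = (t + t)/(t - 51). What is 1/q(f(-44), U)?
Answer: 95*√22079201/287029613 ≈ 0.0015552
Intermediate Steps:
f(t) = 2*t/(-51 + t) (f(t) = (2*t)/(-51 + t) = 2*t/(-51 + t))
U = -643
1/q(f(-44), U) = 1/(√((2*(-44)/(-51 - 44))² + (-643)²)) = 1/(√((2*(-44)/(-95))² + 413449)) = 1/(√((2*(-44)*(-1/95))² + 413449)) = 1/(√((88/95)² + 413449)) = 1/(√(7744/9025 + 413449)) = 1/(√(3731384969/9025)) = 1/(13*√22079201/95) = 95*√22079201/287029613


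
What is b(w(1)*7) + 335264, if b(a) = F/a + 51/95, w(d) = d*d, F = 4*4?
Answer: 222952437/665 ≈ 3.3527e+5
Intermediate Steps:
F = 16
w(d) = d²
b(a) = 51/95 + 16/a (b(a) = 16/a + 51/95 = 51/95 + 16/a)
b(w(1)*7) + 335264 = (51/95 + 16/((1²*7))) + 335264 = (51/95 + 16/((1*7))) + 335264 = (51/95 + 16/7) + 335264 = 1877/665 + 335264 = 222952437/665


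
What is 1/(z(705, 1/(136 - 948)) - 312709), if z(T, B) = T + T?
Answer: -1/311299 ≈ -3.2123e-6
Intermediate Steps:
z(T, B) = 2*T
1/(z(705, 1/(136 - 948)) - 312709) = 1/(2*705 - 312709) = 1/(1410 - 312709) = 1/(-311299) = -1/311299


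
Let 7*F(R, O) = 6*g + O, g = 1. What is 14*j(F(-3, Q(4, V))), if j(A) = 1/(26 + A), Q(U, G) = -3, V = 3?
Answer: 98/185 ≈ 0.52973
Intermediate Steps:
F(R, O) = 6/7 + O/7 (F(R, O) = (6*1 + O)/7 = (6 + O)/7 = 6/7 + O/7)
14*j(F(-3, Q(4, V))) = 14/(26 + (6/7 + (⅐)*(-3))) = 14/(26 + (6/7 - 3/7)) = 14/(26 + 3/7) = 14/(185/7) = 14*(7/185) = 98/185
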